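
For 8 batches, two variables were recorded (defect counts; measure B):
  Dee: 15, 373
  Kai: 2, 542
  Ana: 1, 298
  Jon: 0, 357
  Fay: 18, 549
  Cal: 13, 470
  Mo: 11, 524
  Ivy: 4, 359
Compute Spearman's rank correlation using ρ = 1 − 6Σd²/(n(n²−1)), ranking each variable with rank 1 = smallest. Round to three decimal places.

Ranks of variable 1: 7, 3, 2, 1, 8, 6, 5, 4
Ranks of variable 2: 4, 7, 1, 2, 8, 5, 6, 3
d = r₁ − r₂: 3, -4, 1, -1, 0, 1, -1, 1
d²: 9, 16, 1, 1, 0, 1, 1, 1; Σd² = 30
ρ = 1 − 6·30/(8·63) = 1 − 180/504 = 0.643

0.643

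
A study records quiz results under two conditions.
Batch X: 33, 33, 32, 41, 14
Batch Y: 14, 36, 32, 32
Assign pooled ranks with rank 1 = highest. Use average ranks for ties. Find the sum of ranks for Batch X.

Sorted (descending): 41, 36, 33, 33, 32, 32, 32, 14, 14
The 2 values of 33 occupy positions 3–4 → average rank (3+4)/2 = 3.5.
The 3 values of 32 occupy positions 5–7 → average rank 6.
The 2 values of 14 occupy positions 8–9 → average rank (8+9)/2 = 8.5.
Batch X values → pooled ranks: 33→3.5, 33→3.5, 32→6, 41→1, 14→8.5
Rank sum = 3.5 + 3.5 + 6 + 1 + 8.5 = 22.5

22.5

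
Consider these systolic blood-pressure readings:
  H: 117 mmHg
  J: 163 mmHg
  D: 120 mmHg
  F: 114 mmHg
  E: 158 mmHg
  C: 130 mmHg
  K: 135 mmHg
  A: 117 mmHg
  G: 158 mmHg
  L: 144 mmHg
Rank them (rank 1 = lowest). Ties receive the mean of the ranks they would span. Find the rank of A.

Sorted (ascending): 114, 117, 117, 120, 130, 135, 144, 158, 158, 163
The 2 values of 117 occupy positions 2–3 → average rank (2+3)/2 = 2.5.
The 2 values of 158 occupy positions 8–9 → average rank (8+9)/2 = 8.5.
A has value 117 mmHg → rank 2.5.

2.5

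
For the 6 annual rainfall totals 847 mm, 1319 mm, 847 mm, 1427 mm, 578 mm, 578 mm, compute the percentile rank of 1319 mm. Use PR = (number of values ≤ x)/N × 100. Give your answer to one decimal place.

N = 6.
Strictly below 1319: 4. Equal to 1319: 1.
PR = 5/6 × 100 = 83.3

83.3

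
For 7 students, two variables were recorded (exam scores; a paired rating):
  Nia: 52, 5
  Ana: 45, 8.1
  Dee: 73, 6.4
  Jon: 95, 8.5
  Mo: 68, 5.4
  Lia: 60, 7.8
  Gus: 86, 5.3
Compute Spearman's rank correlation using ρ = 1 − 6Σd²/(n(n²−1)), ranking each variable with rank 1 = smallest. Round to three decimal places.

Ranks of variable 1: 2, 1, 5, 7, 4, 3, 6
Ranks of variable 2: 1, 6, 4, 7, 3, 5, 2
d = r₁ − r₂: 1, -5, 1, 0, 1, -2, 4
d²: 1, 25, 1, 0, 1, 4, 16; Σd² = 48
ρ = 1 − 6·48/(7·48) = 1 − 288/336 = 0.143

0.143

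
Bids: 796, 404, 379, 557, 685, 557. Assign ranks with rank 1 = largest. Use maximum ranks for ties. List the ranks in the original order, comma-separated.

1, 5, 6, 4, 2, 4

Sorted (descending): 796, 685, 557, 557, 404, 379
The 2 values of 557 occupy positions 3–4 → each gets rank 4.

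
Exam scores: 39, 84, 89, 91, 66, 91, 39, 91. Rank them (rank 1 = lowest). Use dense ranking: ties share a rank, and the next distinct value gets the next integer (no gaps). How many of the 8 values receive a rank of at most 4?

5

Sorted (ascending): 39, 39, 66, 84, 89, 91, 91, 91
The 2 values of 39 share dense rank 1.
The 3 values of 91 share dense rank 5.
Remaining distinct values take the next consecutive integers.
Ranks ≤ 4: {1, 1, 2, 3, 4} → 5 values.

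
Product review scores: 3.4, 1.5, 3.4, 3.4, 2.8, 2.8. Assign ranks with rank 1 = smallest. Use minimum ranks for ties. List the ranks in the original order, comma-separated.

Sorted (ascending): 1.5, 2.8, 2.8, 3.4, 3.4, 3.4
The 2 values of 2.8 occupy positions 2–3 → each gets rank 2.
The 3 values of 3.4 occupy positions 4–6 → each gets rank 4.

4, 1, 4, 4, 2, 2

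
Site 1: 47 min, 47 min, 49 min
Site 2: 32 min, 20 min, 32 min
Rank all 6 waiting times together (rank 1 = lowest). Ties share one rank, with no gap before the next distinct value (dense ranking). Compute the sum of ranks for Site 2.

Sorted (ascending): 20, 32, 32, 47, 47, 49
The 2 values of 32 share dense rank 2.
The 2 values of 47 share dense rank 3.
Remaining distinct values take the next consecutive integers.
Site 2 values → pooled ranks: 32→2, 20→1, 32→2
Rank sum = 2 + 1 + 2 = 5

5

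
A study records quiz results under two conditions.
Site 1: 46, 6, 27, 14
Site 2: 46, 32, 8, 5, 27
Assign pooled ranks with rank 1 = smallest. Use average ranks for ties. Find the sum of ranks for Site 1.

Sorted (ascending): 5, 6, 8, 14, 27, 27, 32, 46, 46
The 2 values of 27 occupy positions 5–6 → average rank (5+6)/2 = 5.5.
The 2 values of 46 occupy positions 8–9 → average rank (8+9)/2 = 8.5.
Site 1 values → pooled ranks: 46→8.5, 6→2, 27→5.5, 14→4
Rank sum = 8.5 + 2 + 5.5 + 4 = 20

20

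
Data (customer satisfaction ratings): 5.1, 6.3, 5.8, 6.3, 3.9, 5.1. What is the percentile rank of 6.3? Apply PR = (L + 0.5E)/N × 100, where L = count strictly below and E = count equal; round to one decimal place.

83.3

N = 6.
Strictly below 6.3: 4. Equal to 6.3: 2.
PR = (4 + 0.5·2)/6 × 100 = 83.3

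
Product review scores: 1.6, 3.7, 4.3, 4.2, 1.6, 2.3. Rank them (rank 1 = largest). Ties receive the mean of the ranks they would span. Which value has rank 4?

Sorted (descending): 4.3, 4.2, 3.7, 2.3, 1.6, 1.6
The 2 values of 1.6 occupy positions 5–6 → average rank (5+6)/2 = 5.5.
Rank 4 → value 2.3.

2.3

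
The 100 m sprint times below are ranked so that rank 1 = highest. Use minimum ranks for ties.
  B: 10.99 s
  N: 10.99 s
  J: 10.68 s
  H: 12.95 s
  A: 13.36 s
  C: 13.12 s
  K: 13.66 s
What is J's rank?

7

Sorted (descending): 13.66, 13.36, 13.12, 12.95, 10.99, 10.99, 10.68
The 2 values of 10.99 occupy positions 5–6 → each gets rank 5.
J has value 10.68 s → rank 7.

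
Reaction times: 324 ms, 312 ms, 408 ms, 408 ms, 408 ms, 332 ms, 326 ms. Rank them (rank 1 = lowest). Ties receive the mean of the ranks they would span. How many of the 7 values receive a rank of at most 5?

4

Sorted (ascending): 312, 324, 326, 332, 408, 408, 408
The 3 values of 408 occupy positions 5–7 → average rank 6.
Ranks ≤ 5: {1, 2, 3, 4} → 4 values.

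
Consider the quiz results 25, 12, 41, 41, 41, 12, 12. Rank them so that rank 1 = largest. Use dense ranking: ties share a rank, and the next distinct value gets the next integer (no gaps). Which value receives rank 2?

25

Sorted (descending): 41, 41, 41, 25, 12, 12, 12
The 3 values of 41 share dense rank 1.
The 3 values of 12 share dense rank 3.
Remaining distinct values take the next consecutive integers.
Rank 2 → value 25.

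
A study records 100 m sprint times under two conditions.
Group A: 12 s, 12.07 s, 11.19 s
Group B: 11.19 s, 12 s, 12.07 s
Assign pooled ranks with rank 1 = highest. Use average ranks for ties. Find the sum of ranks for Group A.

10.5

Sorted (descending): 12.07, 12.07, 12, 12, 11.19, 11.19
The 2 values of 12.07 occupy positions 1–2 → average rank (1+2)/2 = 1.5.
The 2 values of 12 occupy positions 3–4 → average rank (3+4)/2 = 3.5.
The 2 values of 11.19 occupy positions 5–6 → average rank (5+6)/2 = 5.5.
Group A values → pooled ranks: 12→3.5, 12.07→1.5, 11.19→5.5
Rank sum = 3.5 + 1.5 + 5.5 = 10.5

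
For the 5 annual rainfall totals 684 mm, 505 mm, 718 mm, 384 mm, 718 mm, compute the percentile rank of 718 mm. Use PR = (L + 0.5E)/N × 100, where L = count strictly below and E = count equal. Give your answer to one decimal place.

N = 5.
Strictly below 718: 3. Equal to 718: 2.
PR = (3 + 0.5·2)/5 × 100 = 80.0

80.0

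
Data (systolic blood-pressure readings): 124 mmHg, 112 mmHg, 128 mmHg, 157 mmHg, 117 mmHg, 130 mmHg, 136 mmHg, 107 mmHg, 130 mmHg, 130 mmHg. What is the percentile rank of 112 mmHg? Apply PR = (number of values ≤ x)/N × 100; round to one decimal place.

20.0

N = 10.
Strictly below 112: 1. Equal to 112: 1.
PR = 2/10 × 100 = 20.0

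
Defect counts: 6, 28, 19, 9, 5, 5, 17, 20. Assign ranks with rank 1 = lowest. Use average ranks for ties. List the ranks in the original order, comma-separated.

3, 8, 6, 4, 1.5, 1.5, 5, 7

Sorted (ascending): 5, 5, 6, 9, 17, 19, 20, 28
The 2 values of 5 occupy positions 1–2 → average rank (1+2)/2 = 1.5.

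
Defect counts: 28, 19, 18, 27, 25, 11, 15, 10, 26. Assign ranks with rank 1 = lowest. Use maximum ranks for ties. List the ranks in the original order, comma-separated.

Sorted (ascending): 10, 11, 15, 18, 19, 25, 26, 27, 28
No ties — each value takes its position as its rank.

9, 5, 4, 8, 6, 2, 3, 1, 7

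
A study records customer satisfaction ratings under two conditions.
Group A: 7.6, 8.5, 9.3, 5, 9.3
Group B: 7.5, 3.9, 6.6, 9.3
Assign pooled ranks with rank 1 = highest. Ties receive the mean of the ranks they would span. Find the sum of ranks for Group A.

Sorted (descending): 9.3, 9.3, 9.3, 8.5, 7.6, 7.5, 6.6, 5, 3.9
The 3 values of 9.3 occupy positions 1–3 → average rank 2.
Group A values → pooled ranks: 7.6→5, 8.5→4, 9.3→2, 5→8, 9.3→2
Rank sum = 5 + 4 + 2 + 8 + 2 = 21

21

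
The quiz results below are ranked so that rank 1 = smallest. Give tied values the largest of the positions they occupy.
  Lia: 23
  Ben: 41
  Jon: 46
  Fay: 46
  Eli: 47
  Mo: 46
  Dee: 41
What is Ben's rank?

Sorted (ascending): 23, 41, 41, 46, 46, 46, 47
The 2 values of 41 occupy positions 2–3 → each gets rank 3.
The 3 values of 46 occupy positions 4–6 → each gets rank 6.
Ben has value 41 → rank 3.

3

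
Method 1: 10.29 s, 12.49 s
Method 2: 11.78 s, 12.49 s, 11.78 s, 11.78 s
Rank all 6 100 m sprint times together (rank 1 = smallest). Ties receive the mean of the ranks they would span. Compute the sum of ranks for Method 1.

6.5

Sorted (ascending): 10.29, 11.78, 11.78, 11.78, 12.49, 12.49
The 3 values of 11.78 occupy positions 2–4 → average rank 3.
The 2 values of 12.49 occupy positions 5–6 → average rank (5+6)/2 = 5.5.
Method 1 values → pooled ranks: 10.29→1, 12.49→5.5
Rank sum = 1 + 5.5 = 6.5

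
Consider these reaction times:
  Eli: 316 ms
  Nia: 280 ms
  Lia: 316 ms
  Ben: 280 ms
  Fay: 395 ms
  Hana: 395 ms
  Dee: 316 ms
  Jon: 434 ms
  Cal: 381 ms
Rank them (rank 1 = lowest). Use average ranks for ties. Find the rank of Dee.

4

Sorted (ascending): 280, 280, 316, 316, 316, 381, 395, 395, 434
The 2 values of 280 occupy positions 1–2 → average rank (1+2)/2 = 1.5.
The 3 values of 316 occupy positions 3–5 → average rank 4.
The 2 values of 395 occupy positions 7–8 → average rank (7+8)/2 = 7.5.
Dee has value 316 ms → rank 4.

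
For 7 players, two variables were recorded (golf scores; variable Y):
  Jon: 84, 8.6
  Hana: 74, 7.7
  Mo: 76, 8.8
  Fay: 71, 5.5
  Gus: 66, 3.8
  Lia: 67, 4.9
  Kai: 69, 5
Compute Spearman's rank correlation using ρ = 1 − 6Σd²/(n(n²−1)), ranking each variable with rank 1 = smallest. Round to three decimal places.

0.964

Ranks of variable 1: 7, 5, 6, 4, 1, 2, 3
Ranks of variable 2: 6, 5, 7, 4, 1, 2, 3
d = r₁ − r₂: 1, 0, -1, 0, 0, 0, 0
d²: 1, 0, 1, 0, 0, 0, 0; Σd² = 2
ρ = 1 − 6·2/(7·48) = 1 − 12/336 = 0.964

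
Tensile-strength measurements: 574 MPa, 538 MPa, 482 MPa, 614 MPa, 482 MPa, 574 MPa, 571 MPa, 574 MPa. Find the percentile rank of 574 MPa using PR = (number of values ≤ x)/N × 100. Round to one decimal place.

87.5

N = 8.
Strictly below 574: 4. Equal to 574: 3.
PR = 7/8 × 100 = 87.5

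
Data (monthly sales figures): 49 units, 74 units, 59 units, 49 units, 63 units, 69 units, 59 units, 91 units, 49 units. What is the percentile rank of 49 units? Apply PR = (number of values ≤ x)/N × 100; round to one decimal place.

33.3

N = 9.
Strictly below 49: 0. Equal to 49: 3.
PR = 3/9 × 100 = 33.3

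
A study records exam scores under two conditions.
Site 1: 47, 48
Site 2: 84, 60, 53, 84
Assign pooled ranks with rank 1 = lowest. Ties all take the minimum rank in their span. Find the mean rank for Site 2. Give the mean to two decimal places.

4.25

Sorted (ascending): 47, 48, 53, 60, 84, 84
The 2 values of 84 occupy positions 5–6 → each gets rank 5.
Site 2 values → pooled ranks: 84→5, 60→4, 53→3, 84→5
Mean rank = (5 + 4 + 3 + 5) / 4 = 4.25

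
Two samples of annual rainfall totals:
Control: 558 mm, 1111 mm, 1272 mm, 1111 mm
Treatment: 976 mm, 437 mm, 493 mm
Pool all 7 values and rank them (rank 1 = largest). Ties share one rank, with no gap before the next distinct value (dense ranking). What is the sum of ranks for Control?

Sorted (descending): 1272, 1111, 1111, 976, 558, 493, 437
The 2 values of 1111 share dense rank 2.
Remaining distinct values take the next consecutive integers.
Control values → pooled ranks: 558→4, 1111→2, 1272→1, 1111→2
Rank sum = 4 + 2 + 1 + 2 = 9

9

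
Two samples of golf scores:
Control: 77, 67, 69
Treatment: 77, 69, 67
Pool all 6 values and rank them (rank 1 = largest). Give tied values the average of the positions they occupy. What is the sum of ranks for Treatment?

Sorted (descending): 77, 77, 69, 69, 67, 67
The 2 values of 77 occupy positions 1–2 → average rank (1+2)/2 = 1.5.
The 2 values of 69 occupy positions 3–4 → average rank (3+4)/2 = 3.5.
The 2 values of 67 occupy positions 5–6 → average rank (5+6)/2 = 5.5.
Treatment values → pooled ranks: 77→1.5, 69→3.5, 67→5.5
Rank sum = 1.5 + 3.5 + 5.5 = 10.5

10.5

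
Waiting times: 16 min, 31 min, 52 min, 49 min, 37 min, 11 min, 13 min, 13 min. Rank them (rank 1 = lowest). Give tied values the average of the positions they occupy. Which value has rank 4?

Sorted (ascending): 11, 13, 13, 16, 31, 37, 49, 52
The 2 values of 13 occupy positions 2–3 → average rank (2+3)/2 = 2.5.
Rank 4 → value 16.

16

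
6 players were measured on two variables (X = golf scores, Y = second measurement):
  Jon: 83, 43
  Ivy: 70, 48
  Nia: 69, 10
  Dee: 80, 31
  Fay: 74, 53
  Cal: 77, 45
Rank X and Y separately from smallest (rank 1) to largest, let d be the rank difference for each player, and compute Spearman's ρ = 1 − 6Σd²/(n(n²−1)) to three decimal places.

-0.029

Ranks of variable 1: 6, 2, 1, 5, 3, 4
Ranks of variable 2: 3, 5, 1, 2, 6, 4
d = r₁ − r₂: 3, -3, 0, 3, -3, 0
d²: 9, 9, 0, 9, 9, 0; Σd² = 36
ρ = 1 − 6·36/(6·35) = 1 − 216/210 = -0.029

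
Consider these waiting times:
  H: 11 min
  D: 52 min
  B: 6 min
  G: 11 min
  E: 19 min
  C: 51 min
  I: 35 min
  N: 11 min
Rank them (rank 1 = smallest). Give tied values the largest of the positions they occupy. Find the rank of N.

4

Sorted (ascending): 6, 11, 11, 11, 19, 35, 51, 52
The 3 values of 11 occupy positions 2–4 → each gets rank 4.
N has value 11 min → rank 4.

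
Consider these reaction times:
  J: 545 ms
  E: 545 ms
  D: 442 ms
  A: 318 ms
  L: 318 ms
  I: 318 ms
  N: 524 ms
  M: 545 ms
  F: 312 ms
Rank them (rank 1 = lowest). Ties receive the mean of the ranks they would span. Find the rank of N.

6

Sorted (ascending): 312, 318, 318, 318, 442, 524, 545, 545, 545
The 3 values of 318 occupy positions 2–4 → average rank 3.
The 3 values of 545 occupy positions 7–9 → average rank 8.
N has value 524 ms → rank 6.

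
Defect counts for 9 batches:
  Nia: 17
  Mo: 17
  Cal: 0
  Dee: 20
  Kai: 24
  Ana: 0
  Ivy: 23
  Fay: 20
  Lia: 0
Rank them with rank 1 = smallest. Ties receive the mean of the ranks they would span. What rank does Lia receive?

2

Sorted (ascending): 0, 0, 0, 17, 17, 20, 20, 23, 24
The 3 values of 0 occupy positions 1–3 → average rank 2.
The 2 values of 17 occupy positions 4–5 → average rank (4+5)/2 = 4.5.
The 2 values of 20 occupy positions 6–7 → average rank (6+7)/2 = 6.5.
Lia has value 0 → rank 2.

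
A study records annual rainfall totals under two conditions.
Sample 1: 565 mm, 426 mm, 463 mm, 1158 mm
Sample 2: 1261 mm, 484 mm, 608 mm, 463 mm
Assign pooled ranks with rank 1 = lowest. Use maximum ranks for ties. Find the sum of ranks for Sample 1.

16

Sorted (ascending): 426, 463, 463, 484, 565, 608, 1158, 1261
The 2 values of 463 occupy positions 2–3 → each gets rank 3.
Sample 1 values → pooled ranks: 565→5, 426→1, 463→3, 1158→7
Rank sum = 5 + 1 + 3 + 7 = 16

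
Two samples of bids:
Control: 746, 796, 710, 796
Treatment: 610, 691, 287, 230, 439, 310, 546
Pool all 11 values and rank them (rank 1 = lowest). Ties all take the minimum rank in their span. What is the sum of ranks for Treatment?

28

Sorted (ascending): 230, 287, 310, 439, 546, 610, 691, 710, 746, 796, 796
The 2 values of 796 occupy positions 10–11 → each gets rank 10.
Treatment values → pooled ranks: 610→6, 691→7, 287→2, 230→1, 439→4, 310→3, 546→5
Rank sum = 6 + 7 + 2 + 1 + 4 + 3 + 5 = 28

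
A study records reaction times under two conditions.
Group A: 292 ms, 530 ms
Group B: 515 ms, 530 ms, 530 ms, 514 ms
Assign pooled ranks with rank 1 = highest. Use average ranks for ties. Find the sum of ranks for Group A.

Sorted (descending): 530, 530, 530, 515, 514, 292
The 3 values of 530 occupy positions 1–3 → average rank 2.
Group A values → pooled ranks: 292→6, 530→2
Rank sum = 6 + 2 = 8

8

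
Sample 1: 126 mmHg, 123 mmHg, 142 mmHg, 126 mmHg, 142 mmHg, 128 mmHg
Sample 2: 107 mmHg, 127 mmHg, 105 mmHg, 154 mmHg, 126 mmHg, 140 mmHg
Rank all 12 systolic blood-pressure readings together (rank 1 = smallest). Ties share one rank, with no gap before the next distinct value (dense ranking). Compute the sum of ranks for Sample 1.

Sorted (ascending): 105, 107, 123, 126, 126, 126, 127, 128, 140, 142, 142, 154
The 3 values of 126 share dense rank 4.
The 2 values of 142 share dense rank 8.
Remaining distinct values take the next consecutive integers.
Sample 1 values → pooled ranks: 126→4, 123→3, 142→8, 126→4, 142→8, 128→6
Rank sum = 4 + 3 + 8 + 4 + 8 + 6 = 33

33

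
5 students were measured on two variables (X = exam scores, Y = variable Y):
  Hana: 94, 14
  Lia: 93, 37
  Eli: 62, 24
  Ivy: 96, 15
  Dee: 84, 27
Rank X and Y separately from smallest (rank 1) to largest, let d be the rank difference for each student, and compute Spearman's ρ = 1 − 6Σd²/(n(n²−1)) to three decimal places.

Ranks of variable 1: 4, 3, 1, 5, 2
Ranks of variable 2: 1, 5, 3, 2, 4
d = r₁ − r₂: 3, -2, -2, 3, -2
d²: 9, 4, 4, 9, 4; Σd² = 30
ρ = 1 − 6·30/(5·24) = 1 − 180/120 = -0.500

-0.500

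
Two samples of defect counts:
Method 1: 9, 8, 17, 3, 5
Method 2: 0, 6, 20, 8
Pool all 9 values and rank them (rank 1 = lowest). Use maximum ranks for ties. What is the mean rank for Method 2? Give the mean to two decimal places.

Sorted (ascending): 0, 3, 5, 6, 8, 8, 9, 17, 20
The 2 values of 8 occupy positions 5–6 → each gets rank 6.
Method 2 values → pooled ranks: 0→1, 6→4, 20→9, 8→6
Mean rank = (1 + 4 + 9 + 6) / 4 = 5.00

5.00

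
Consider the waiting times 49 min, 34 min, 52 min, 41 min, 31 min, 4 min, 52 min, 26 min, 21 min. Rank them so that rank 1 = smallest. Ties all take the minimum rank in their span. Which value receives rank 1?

4

Sorted (ascending): 4, 21, 26, 31, 34, 41, 49, 52, 52
The 2 values of 52 occupy positions 8–9 → each gets rank 8.
Rank 1 → value 4.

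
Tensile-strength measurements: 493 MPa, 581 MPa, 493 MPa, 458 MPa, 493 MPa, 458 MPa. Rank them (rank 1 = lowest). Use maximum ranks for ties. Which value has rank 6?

Sorted (ascending): 458, 458, 493, 493, 493, 581
The 2 values of 458 occupy positions 1–2 → each gets rank 2.
The 3 values of 493 occupy positions 3–5 → each gets rank 5.
Rank 6 → value 581.

581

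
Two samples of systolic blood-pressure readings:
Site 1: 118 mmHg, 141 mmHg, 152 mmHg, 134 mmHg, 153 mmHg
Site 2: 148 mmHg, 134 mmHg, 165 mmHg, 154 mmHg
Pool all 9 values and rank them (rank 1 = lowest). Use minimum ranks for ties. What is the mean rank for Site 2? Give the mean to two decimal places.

6.00

Sorted (ascending): 118, 134, 134, 141, 148, 152, 153, 154, 165
The 2 values of 134 occupy positions 2–3 → each gets rank 2.
Site 2 values → pooled ranks: 148→5, 134→2, 165→9, 154→8
Mean rank = (5 + 2 + 9 + 8) / 4 = 6.00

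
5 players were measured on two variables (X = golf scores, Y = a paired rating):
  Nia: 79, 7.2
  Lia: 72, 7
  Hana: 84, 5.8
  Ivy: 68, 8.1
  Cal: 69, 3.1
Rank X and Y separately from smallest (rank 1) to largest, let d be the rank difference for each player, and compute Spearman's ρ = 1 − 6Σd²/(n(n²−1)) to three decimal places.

Ranks of variable 1: 4, 3, 5, 1, 2
Ranks of variable 2: 4, 3, 2, 5, 1
d = r₁ − r₂: 0, 0, 3, -4, 1
d²: 0, 0, 9, 16, 1; Σd² = 26
ρ = 1 − 6·26/(5·24) = 1 − 156/120 = -0.300

-0.300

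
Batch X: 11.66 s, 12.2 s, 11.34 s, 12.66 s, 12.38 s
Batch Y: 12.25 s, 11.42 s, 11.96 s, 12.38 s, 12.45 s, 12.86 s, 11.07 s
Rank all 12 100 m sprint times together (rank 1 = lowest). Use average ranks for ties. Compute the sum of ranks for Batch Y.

Sorted (ascending): 11.07, 11.34, 11.42, 11.66, 11.96, 12.2, 12.25, 12.38, 12.38, 12.45, 12.66, 12.86
The 2 values of 12.38 occupy positions 8–9 → average rank (8+9)/2 = 8.5.
Batch Y values → pooled ranks: 12.25→7, 11.42→3, 11.96→5, 12.38→8.5, 12.45→10, 12.86→12, 11.07→1
Rank sum = 7 + 3 + 5 + 8.5 + 10 + 12 + 1 = 46.5

46.5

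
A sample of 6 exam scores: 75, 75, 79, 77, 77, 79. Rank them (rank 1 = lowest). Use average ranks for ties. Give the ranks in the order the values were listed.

1.5, 1.5, 5.5, 3.5, 3.5, 5.5

Sorted (ascending): 75, 75, 77, 77, 79, 79
The 2 values of 75 occupy positions 1–2 → average rank (1+2)/2 = 1.5.
The 2 values of 77 occupy positions 3–4 → average rank (3+4)/2 = 3.5.
The 2 values of 79 occupy positions 5–6 → average rank (5+6)/2 = 5.5.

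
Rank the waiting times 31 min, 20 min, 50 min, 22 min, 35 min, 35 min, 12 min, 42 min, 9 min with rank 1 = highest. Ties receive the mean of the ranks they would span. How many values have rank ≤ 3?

2

Sorted (descending): 50, 42, 35, 35, 31, 22, 20, 12, 9
The 2 values of 35 occupy positions 3–4 → average rank (3+4)/2 = 3.5.
Ranks ≤ 3: {1, 2} → 2 values.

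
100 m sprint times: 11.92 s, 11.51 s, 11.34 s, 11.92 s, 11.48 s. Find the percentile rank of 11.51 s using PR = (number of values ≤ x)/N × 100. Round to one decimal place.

60.0

N = 5.
Strictly below 11.51: 2. Equal to 11.51: 1.
PR = 3/5 × 100 = 60.0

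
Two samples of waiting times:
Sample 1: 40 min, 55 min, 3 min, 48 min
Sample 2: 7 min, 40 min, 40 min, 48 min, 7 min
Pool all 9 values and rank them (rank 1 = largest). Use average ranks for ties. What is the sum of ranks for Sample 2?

27.5

Sorted (descending): 55, 48, 48, 40, 40, 40, 7, 7, 3
The 2 values of 48 occupy positions 2–3 → average rank (2+3)/2 = 2.5.
The 3 values of 40 occupy positions 4–6 → average rank 5.
The 2 values of 7 occupy positions 7–8 → average rank (7+8)/2 = 7.5.
Sample 2 values → pooled ranks: 7→7.5, 40→5, 40→5, 48→2.5, 7→7.5
Rank sum = 7.5 + 5 + 5 + 2.5 + 7.5 = 27.5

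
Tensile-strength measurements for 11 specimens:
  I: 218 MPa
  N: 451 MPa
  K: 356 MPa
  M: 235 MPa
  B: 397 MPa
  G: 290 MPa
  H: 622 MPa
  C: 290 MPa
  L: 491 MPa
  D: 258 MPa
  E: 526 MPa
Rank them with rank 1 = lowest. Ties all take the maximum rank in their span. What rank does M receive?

2

Sorted (ascending): 218, 235, 258, 290, 290, 356, 397, 451, 491, 526, 622
The 2 values of 290 occupy positions 4–5 → each gets rank 5.
M has value 235 MPa → rank 2.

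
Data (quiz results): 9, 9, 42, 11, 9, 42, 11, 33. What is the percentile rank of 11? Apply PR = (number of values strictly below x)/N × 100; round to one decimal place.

37.5

N = 8.
Strictly below 11: 3. Equal to 11: 2.
PR = 3/8 × 100 = 37.5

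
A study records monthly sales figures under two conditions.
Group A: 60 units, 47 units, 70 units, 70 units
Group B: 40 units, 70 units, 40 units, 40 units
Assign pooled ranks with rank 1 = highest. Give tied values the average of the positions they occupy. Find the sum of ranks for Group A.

13

Sorted (descending): 70, 70, 70, 60, 47, 40, 40, 40
The 3 values of 70 occupy positions 1–3 → average rank 2.
The 3 values of 40 occupy positions 6–8 → average rank 7.
Group A values → pooled ranks: 60→4, 47→5, 70→2, 70→2
Rank sum = 4 + 5 + 2 + 2 = 13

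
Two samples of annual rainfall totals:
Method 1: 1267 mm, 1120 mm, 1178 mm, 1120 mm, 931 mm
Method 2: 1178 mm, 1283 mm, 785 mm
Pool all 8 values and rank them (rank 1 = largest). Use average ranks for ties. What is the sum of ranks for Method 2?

Sorted (descending): 1283, 1267, 1178, 1178, 1120, 1120, 931, 785
The 2 values of 1178 occupy positions 3–4 → average rank (3+4)/2 = 3.5.
The 2 values of 1120 occupy positions 5–6 → average rank (5+6)/2 = 5.5.
Method 2 values → pooled ranks: 1178→3.5, 1283→1, 785→8
Rank sum = 3.5 + 1 + 8 = 12.5

12.5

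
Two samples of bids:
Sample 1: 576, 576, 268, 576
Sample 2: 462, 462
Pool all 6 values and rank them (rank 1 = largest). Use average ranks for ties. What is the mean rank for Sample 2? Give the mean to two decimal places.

4.50

Sorted (descending): 576, 576, 576, 462, 462, 268
The 3 values of 576 occupy positions 1–3 → average rank 2.
The 2 values of 462 occupy positions 4–5 → average rank (4+5)/2 = 4.5.
Sample 2 values → pooled ranks: 462→4.5, 462→4.5
Mean rank = (4.5 + 4.5) / 2 = 4.50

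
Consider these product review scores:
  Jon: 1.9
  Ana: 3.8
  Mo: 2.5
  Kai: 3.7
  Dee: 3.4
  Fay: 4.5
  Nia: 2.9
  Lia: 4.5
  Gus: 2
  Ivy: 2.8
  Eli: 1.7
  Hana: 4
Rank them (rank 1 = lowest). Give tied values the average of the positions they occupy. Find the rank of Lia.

Sorted (ascending): 1.7, 1.9, 2, 2.5, 2.8, 2.9, 3.4, 3.7, 3.8, 4, 4.5, 4.5
The 2 values of 4.5 occupy positions 11–12 → average rank (11+12)/2 = 11.5.
Lia has value 4.5 → rank 11.5.

11.5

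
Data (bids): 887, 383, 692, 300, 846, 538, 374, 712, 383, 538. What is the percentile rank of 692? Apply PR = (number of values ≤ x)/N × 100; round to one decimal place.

N = 10.
Strictly below 692: 6. Equal to 692: 1.
PR = 7/10 × 100 = 70.0

70.0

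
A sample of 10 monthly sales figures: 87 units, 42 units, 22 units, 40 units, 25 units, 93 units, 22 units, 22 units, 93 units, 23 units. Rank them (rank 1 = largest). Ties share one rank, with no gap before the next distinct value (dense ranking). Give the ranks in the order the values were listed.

2, 3, 7, 4, 5, 1, 7, 7, 1, 6

Sorted (descending): 93, 93, 87, 42, 40, 25, 23, 22, 22, 22
The 2 values of 93 share dense rank 1.
The 3 values of 22 share dense rank 7.
Remaining distinct values take the next consecutive integers.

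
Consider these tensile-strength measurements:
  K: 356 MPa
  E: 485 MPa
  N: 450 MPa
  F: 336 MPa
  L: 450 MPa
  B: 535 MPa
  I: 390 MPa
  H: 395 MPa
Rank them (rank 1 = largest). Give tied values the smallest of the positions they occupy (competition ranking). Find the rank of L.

Sorted (descending): 535, 485, 450, 450, 395, 390, 356, 336
The 2 values of 450 occupy positions 3–4 → each gets rank 3.
L has value 450 MPa → rank 3.

3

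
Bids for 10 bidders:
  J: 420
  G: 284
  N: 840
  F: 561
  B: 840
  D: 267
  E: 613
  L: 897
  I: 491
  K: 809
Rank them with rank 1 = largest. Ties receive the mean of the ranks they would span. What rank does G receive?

Sorted (descending): 897, 840, 840, 809, 613, 561, 491, 420, 284, 267
The 2 values of 840 occupy positions 2–3 → average rank (2+3)/2 = 2.5.
G has value 284 → rank 9.

9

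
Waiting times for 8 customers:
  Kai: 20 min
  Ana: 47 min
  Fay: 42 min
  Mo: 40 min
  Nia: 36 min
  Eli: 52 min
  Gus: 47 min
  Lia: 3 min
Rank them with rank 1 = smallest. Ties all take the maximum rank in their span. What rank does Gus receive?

7

Sorted (ascending): 3, 20, 36, 40, 42, 47, 47, 52
The 2 values of 47 occupy positions 6–7 → each gets rank 7.
Gus has value 47 min → rank 7.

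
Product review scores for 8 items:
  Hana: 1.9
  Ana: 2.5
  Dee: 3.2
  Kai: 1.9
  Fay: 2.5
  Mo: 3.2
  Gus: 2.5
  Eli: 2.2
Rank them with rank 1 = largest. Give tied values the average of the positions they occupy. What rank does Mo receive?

Sorted (descending): 3.2, 3.2, 2.5, 2.5, 2.5, 2.2, 1.9, 1.9
The 2 values of 3.2 occupy positions 1–2 → average rank (1+2)/2 = 1.5.
The 3 values of 2.5 occupy positions 3–5 → average rank 4.
The 2 values of 1.9 occupy positions 7–8 → average rank (7+8)/2 = 7.5.
Mo has value 3.2 → rank 1.5.

1.5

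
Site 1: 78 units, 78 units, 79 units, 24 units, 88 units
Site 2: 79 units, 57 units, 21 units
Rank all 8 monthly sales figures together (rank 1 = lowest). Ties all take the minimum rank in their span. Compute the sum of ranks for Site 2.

Sorted (ascending): 21, 24, 57, 78, 78, 79, 79, 88
The 2 values of 78 occupy positions 4–5 → each gets rank 4.
The 2 values of 79 occupy positions 6–7 → each gets rank 6.
Site 2 values → pooled ranks: 79→6, 57→3, 21→1
Rank sum = 6 + 3 + 1 = 10

10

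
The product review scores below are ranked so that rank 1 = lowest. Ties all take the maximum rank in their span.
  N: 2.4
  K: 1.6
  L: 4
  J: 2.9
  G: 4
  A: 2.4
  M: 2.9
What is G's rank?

Sorted (ascending): 1.6, 2.4, 2.4, 2.9, 2.9, 4, 4
The 2 values of 2.4 occupy positions 2–3 → each gets rank 3.
The 2 values of 2.9 occupy positions 4–5 → each gets rank 5.
The 2 values of 4 occupy positions 6–7 → each gets rank 7.
G has value 4 → rank 7.

7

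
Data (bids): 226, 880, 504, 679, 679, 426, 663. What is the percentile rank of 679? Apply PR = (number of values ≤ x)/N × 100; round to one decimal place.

N = 7.
Strictly below 679: 4. Equal to 679: 2.
PR = 6/7 × 100 = 85.7

85.7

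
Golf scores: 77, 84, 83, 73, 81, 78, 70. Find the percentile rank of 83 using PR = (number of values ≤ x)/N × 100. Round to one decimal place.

85.7

N = 7.
Strictly below 83: 5. Equal to 83: 1.
PR = 6/7 × 100 = 85.7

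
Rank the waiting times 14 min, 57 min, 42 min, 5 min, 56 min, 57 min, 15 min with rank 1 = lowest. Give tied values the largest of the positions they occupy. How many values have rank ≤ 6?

Sorted (ascending): 5, 14, 15, 42, 56, 57, 57
The 2 values of 57 occupy positions 6–7 → each gets rank 7.
Ranks ≤ 6: {1, 2, 3, 4, 5} → 5 values.

5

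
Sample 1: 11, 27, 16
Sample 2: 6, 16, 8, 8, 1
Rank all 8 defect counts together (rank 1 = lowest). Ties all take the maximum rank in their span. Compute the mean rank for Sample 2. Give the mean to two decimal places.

Sorted (ascending): 1, 6, 8, 8, 11, 16, 16, 27
The 2 values of 8 occupy positions 3–4 → each gets rank 4.
The 2 values of 16 occupy positions 6–7 → each gets rank 7.
Sample 2 values → pooled ranks: 6→2, 16→7, 8→4, 8→4, 1→1
Mean rank = (2 + 7 + 4 + 4 + 1) / 5 = 3.60

3.60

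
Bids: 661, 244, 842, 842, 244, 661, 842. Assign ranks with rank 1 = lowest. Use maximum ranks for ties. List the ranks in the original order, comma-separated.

4, 2, 7, 7, 2, 4, 7

Sorted (ascending): 244, 244, 661, 661, 842, 842, 842
The 2 values of 244 occupy positions 1–2 → each gets rank 2.
The 2 values of 661 occupy positions 3–4 → each gets rank 4.
The 3 values of 842 occupy positions 5–7 → each gets rank 7.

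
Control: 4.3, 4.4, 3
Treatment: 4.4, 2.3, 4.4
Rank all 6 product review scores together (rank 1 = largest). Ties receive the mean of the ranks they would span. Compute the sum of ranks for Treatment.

Sorted (descending): 4.4, 4.4, 4.4, 4.3, 3, 2.3
The 3 values of 4.4 occupy positions 1–3 → average rank 2.
Treatment values → pooled ranks: 4.4→2, 2.3→6, 4.4→2
Rank sum = 2 + 6 + 2 = 10

10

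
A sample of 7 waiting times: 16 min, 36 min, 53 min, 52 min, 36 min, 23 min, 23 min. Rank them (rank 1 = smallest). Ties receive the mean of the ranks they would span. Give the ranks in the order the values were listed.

1, 4.5, 7, 6, 4.5, 2.5, 2.5

Sorted (ascending): 16, 23, 23, 36, 36, 52, 53
The 2 values of 23 occupy positions 2–3 → average rank (2+3)/2 = 2.5.
The 2 values of 36 occupy positions 4–5 → average rank (4+5)/2 = 4.5.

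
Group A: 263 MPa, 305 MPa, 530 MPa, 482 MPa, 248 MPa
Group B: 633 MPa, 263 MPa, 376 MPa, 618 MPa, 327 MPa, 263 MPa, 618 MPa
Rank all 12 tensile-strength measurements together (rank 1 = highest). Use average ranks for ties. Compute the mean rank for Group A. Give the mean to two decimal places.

7.80

Sorted (descending): 633, 618, 618, 530, 482, 376, 327, 305, 263, 263, 263, 248
The 2 values of 618 occupy positions 2–3 → average rank (2+3)/2 = 2.5.
The 3 values of 263 occupy positions 9–11 → average rank 10.
Group A values → pooled ranks: 263→10, 305→8, 530→4, 482→5, 248→12
Mean rank = (10 + 8 + 4 + 5 + 12) / 5 = 7.80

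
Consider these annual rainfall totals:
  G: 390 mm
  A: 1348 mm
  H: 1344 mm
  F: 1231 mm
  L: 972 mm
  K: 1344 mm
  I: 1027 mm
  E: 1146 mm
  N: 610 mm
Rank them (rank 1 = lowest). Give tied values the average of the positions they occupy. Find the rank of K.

Sorted (ascending): 390, 610, 972, 1027, 1146, 1231, 1344, 1344, 1348
The 2 values of 1344 occupy positions 7–8 → average rank (7+8)/2 = 7.5.
K has value 1344 mm → rank 7.5.

7.5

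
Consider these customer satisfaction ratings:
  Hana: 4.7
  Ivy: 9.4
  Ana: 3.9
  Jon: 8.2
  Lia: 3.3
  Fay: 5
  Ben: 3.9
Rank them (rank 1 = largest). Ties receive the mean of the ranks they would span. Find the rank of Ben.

Sorted (descending): 9.4, 8.2, 5, 4.7, 3.9, 3.9, 3.3
The 2 values of 3.9 occupy positions 5–6 → average rank (5+6)/2 = 5.5.
Ben has value 3.9 → rank 5.5.

5.5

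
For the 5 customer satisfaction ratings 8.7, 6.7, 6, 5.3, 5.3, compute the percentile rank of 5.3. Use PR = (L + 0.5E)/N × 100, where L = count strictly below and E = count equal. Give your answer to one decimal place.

N = 5.
Strictly below 5.3: 0. Equal to 5.3: 2.
PR = (0 + 0.5·2)/5 × 100 = 20.0

20.0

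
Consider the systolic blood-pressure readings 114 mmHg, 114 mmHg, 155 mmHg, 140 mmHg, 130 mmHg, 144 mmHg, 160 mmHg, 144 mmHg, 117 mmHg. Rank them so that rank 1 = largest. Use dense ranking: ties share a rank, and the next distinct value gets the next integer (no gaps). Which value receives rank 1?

160

Sorted (descending): 160, 155, 144, 144, 140, 130, 117, 114, 114
The 2 values of 144 share dense rank 3.
The 2 values of 114 share dense rank 7.
Remaining distinct values take the next consecutive integers.
Rank 1 → value 160.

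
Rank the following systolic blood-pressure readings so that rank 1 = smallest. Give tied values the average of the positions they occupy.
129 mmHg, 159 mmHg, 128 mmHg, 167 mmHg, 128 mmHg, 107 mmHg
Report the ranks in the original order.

Sorted (ascending): 107, 128, 128, 129, 159, 167
The 2 values of 128 occupy positions 2–3 → average rank (2+3)/2 = 2.5.

4, 5, 2.5, 6, 2.5, 1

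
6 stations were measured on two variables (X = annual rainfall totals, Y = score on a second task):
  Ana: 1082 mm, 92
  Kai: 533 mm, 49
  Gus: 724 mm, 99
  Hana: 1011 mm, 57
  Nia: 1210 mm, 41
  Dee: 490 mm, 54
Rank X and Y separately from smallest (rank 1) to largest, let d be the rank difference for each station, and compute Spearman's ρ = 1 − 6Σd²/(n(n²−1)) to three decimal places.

Ranks of variable 1: 5, 2, 3, 4, 6, 1
Ranks of variable 2: 5, 2, 6, 4, 1, 3
d = r₁ − r₂: 0, 0, -3, 0, 5, -2
d²: 0, 0, 9, 0, 25, 4; Σd² = 38
ρ = 1 − 6·38/(6·35) = 1 − 228/210 = -0.086

-0.086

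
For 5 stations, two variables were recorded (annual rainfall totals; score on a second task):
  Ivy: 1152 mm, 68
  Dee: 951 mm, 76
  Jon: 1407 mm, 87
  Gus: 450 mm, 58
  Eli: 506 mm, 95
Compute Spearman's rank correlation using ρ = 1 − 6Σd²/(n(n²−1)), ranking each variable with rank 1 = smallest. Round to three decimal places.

Ranks of variable 1: 4, 3, 5, 1, 2
Ranks of variable 2: 2, 3, 4, 1, 5
d = r₁ − r₂: 2, 0, 1, 0, -3
d²: 4, 0, 1, 0, 9; Σd² = 14
ρ = 1 − 6·14/(5·24) = 1 − 84/120 = 0.300

0.300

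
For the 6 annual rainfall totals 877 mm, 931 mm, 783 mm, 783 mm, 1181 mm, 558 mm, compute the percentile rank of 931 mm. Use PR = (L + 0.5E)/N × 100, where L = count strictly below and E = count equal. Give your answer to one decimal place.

75.0

N = 6.
Strictly below 931: 4. Equal to 931: 1.
PR = (4 + 0.5·1)/6 × 100 = 75.0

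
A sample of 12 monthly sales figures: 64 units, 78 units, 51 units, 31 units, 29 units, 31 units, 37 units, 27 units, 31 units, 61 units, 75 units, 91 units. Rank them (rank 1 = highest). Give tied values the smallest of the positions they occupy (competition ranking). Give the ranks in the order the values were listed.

Sorted (descending): 91, 78, 75, 64, 61, 51, 37, 31, 31, 31, 29, 27
The 3 values of 31 occupy positions 8–10 → each gets rank 8.

4, 2, 6, 8, 11, 8, 7, 12, 8, 5, 3, 1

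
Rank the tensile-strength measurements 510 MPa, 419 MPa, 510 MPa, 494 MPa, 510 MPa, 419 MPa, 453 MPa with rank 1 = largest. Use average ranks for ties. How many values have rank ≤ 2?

Sorted (descending): 510, 510, 510, 494, 453, 419, 419
The 3 values of 510 occupy positions 1–3 → average rank 2.
The 2 values of 419 occupy positions 6–7 → average rank (6+7)/2 = 6.5.
Ranks ≤ 2: {2, 2, 2} → 3 values.

3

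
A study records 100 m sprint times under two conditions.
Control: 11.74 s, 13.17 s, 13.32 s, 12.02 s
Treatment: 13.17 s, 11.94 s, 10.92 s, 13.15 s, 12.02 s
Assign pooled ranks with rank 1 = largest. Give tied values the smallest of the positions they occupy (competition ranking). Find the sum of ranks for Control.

16

Sorted (descending): 13.32, 13.17, 13.17, 13.15, 12.02, 12.02, 11.94, 11.74, 10.92
The 2 values of 13.17 occupy positions 2–3 → each gets rank 2.
The 2 values of 12.02 occupy positions 5–6 → each gets rank 5.
Control values → pooled ranks: 11.74→8, 13.17→2, 13.32→1, 12.02→5
Rank sum = 8 + 2 + 1 + 5 = 16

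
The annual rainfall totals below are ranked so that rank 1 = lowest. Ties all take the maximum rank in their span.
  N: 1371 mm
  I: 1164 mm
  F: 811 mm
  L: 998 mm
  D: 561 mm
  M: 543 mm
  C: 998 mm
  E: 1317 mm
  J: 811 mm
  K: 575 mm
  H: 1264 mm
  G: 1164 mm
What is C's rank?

7

Sorted (ascending): 543, 561, 575, 811, 811, 998, 998, 1164, 1164, 1264, 1317, 1371
The 2 values of 811 occupy positions 4–5 → each gets rank 5.
The 2 values of 998 occupy positions 6–7 → each gets rank 7.
The 2 values of 1164 occupy positions 8–9 → each gets rank 9.
C has value 998 mm → rank 7.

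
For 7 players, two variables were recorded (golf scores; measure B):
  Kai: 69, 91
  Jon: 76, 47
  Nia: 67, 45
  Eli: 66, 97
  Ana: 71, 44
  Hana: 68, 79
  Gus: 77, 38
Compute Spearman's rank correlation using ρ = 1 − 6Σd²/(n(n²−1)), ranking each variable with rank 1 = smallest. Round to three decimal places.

-0.679

Ranks of variable 1: 4, 6, 2, 1, 5, 3, 7
Ranks of variable 2: 6, 4, 3, 7, 2, 5, 1
d = r₁ − r₂: -2, 2, -1, -6, 3, -2, 6
d²: 4, 4, 1, 36, 9, 4, 36; Σd² = 94
ρ = 1 − 6·94/(7·48) = 1 − 564/336 = -0.679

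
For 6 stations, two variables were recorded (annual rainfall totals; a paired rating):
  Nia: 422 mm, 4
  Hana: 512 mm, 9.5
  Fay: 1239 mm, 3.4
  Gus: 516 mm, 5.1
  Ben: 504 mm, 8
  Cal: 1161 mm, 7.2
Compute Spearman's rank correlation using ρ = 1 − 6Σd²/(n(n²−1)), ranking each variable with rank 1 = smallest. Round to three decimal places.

Ranks of variable 1: 1, 3, 6, 4, 2, 5
Ranks of variable 2: 2, 6, 1, 3, 5, 4
d = r₁ − r₂: -1, -3, 5, 1, -3, 1
d²: 1, 9, 25, 1, 9, 1; Σd² = 46
ρ = 1 − 6·46/(6·35) = 1 − 276/210 = -0.314

-0.314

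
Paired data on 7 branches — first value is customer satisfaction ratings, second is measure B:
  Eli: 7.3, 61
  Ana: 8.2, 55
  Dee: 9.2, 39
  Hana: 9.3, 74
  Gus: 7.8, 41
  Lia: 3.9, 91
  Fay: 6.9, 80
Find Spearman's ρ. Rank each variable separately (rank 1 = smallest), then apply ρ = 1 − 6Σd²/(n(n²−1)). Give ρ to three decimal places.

Ranks of variable 1: 3, 5, 6, 7, 4, 1, 2
Ranks of variable 2: 4, 3, 1, 5, 2, 7, 6
d = r₁ − r₂: -1, 2, 5, 2, 2, -6, -4
d²: 1, 4, 25, 4, 4, 36, 16; Σd² = 90
ρ = 1 − 6·90/(7·48) = 1 − 540/336 = -0.607

-0.607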